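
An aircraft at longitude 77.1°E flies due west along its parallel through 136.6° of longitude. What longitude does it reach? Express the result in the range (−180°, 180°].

Start at +77.1°; shift −136.6° → -59.5°.
-59.5° already lies in (−180°, 180°].

59.5°W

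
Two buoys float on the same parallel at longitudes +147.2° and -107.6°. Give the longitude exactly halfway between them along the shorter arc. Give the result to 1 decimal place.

Signed shortest Δλ from +147.2° to -107.6° is +105.2°.
Midpoint longitude = +147.2° + (+105.2°)/2 = +147.2° + 52.6° = +199.8°.
Normalise into (−180°, 180°]: -160.2°.
(The naïve average (+147.2 + -107.6)/2 = 19.8° is on the wrong side of the globe.)

-160.2°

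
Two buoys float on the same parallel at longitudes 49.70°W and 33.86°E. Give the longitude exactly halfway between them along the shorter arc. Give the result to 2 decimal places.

Signed shortest Δλ from -49.70° to +33.86° is +83.56°.
Midpoint longitude = -49.70° + (+83.56°)/2 = -49.70° + 41.78° = -7.92°.

7.92°W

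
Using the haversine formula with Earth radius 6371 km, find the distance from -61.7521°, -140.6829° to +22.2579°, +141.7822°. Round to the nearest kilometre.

Δλ = 141.7822 − -140.6829 = 282.4651°; wrapped into (−180°, 180°]: -77.5349°.
Δφ = 22.2579 − -61.7521 = 84.0100°.
a = sin²(Δφ/2) + cos φ₁ · cos φ₂ · sin²(Δλ/2) = 0.619561.
c = 2·atan2(√a, √(1−a)) = 1.81226 rad → d = 6371·c ≈ 11545.90 km.

11546 km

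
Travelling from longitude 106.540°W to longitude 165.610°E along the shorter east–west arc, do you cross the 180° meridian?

Yes

Naïve |165.610 − -106.540| = 272.15° > 180°, so the shorter arc goes the other way round — across 180°.
Signed shortest Δλ = ((165.610 − -106.540 + 180) mod 360) − 180 = -87.85°.
Going west by 87.85° from -106.540° passes through 180° before reaching +165.610°.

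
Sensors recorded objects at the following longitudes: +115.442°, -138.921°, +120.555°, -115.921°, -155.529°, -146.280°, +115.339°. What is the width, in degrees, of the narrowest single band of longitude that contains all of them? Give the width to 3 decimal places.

Sort the longitudes: -155.529°, -146.280°, -138.921°, -115.921°, +115.339°, +115.442°, +120.555°.
Eastward gaps between consecutive values (wrapping around): 9.249°, 7.359°, 23.000°, 231.260°, 0.103°, 5.113°, 83.916°.
Largest gap = 231.260° ⇒ minimal covering band is its complement: 360° − 231.260° = 128.740°.
Band runs from +115.339° eastward to -115.921°, crossing the antimeridian.

128.740°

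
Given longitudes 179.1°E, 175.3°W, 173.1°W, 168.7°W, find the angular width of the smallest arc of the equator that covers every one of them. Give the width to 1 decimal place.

Sort the longitudes: -175.3°, -173.1°, -168.7°, +179.1°.
Eastward gaps between consecutive values (wrapping around): 2.2°, 4.4°, 347.8°, 5.6°.
Largest gap = 347.8° ⇒ minimal covering band is its complement: 360° − 347.8° = 12.2°.
Band runs from +179.1° eastward to -168.7°, crossing the antimeridian.

12.2°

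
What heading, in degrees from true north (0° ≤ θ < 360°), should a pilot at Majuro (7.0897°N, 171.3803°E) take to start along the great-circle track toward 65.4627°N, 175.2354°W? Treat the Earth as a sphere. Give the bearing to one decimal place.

6.4°

Δλ = -175.2354 − 171.3803 = -346.6157°; wrapped into (−180°, 180°]: 13.3843°.
θ = atan2( sin Δλ · cos φ₂ , cos φ₁ · sin φ₂ − sin φ₁ · cos φ₂ · cos Δλ )
  = atan2(0.09613, 0.85287) = 6.431° → normalised to [0°, 360°): 6.431°.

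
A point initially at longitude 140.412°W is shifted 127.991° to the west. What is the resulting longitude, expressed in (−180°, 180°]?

Start at -140.412°; shift −127.991° → -268.403°.
-268.403° lies outside (−180°, 180°]; add 360° → +91.597°.

91.597°E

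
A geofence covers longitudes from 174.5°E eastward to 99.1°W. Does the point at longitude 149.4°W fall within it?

Band width going east from +174.5° to -99.1°: ((-99.1 − 174.5) mod 360) = 86.4°.
Offset of -149.4° east of the west edge: ((-149.4 − 174.5) mod 360) = 36.1°.
36.1° ≤ 86.4° ⇒ inside.

Yes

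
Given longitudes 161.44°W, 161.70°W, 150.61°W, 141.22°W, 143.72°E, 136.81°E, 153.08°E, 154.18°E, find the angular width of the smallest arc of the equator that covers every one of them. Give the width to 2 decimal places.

Sort the longitudes: -161.70°, -161.44°, -150.61°, -141.22°, +136.81°, +143.72°, +153.08°, +154.18°.
Eastward gaps between consecutive values (wrapping around): 0.26°, 10.83°, 9.39°, 278.03°, 6.91°, 9.36°, 1.10°, 44.12°.
Largest gap = 278.03° ⇒ minimal covering band is its complement: 360° − 278.03° = 81.97°.
Band runs from +136.81° eastward to -141.22°, crossing the antimeridian.

81.97°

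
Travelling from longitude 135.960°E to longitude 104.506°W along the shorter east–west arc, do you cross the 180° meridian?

Naïve |-104.506 − 135.960| = 240.466° > 180°, so the shorter arc goes the other way round — across 180°.
Signed shortest Δλ = ((-104.506 − 135.960 + 180) mod 360) − 180 = 119.534°.
Going east by 119.534° from +135.960° passes through 180° before reaching -104.506°.

Yes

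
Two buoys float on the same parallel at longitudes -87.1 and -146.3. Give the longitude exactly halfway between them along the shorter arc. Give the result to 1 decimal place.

-116.7°

Signed shortest Δλ from -87.1° to -146.3° is -59.2°.
Midpoint longitude = -87.1° + (-59.2°)/2 = -87.1° − 29.6° = -116.7°.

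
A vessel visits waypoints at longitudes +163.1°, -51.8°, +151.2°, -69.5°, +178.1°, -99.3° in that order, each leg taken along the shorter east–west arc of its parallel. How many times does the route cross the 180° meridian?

5

Leg 1: +163.1° → -51.8°, shortest Δλ = 145.1° (east) — crosses 180°.
Leg 2: -51.8° → +151.2°, shortest Δλ = -157.0° (west) — crosses 180°.
Leg 3: +151.2° → -69.5°, shortest Δλ = 139.3° (east) — crosses 180°.
Leg 4: -69.5° → +178.1°, shortest Δλ = -112.4° (west) — crosses 180°.
Leg 5: +178.1° → -99.3°, shortest Δλ = 82.6° (east) — crosses 180°.
Total crossings: 5.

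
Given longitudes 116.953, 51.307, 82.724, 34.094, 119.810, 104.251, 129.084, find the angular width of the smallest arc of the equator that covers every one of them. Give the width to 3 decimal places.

Sort the longitudes: +34.094°, +51.307°, +82.724°, +104.251°, +116.953°, +119.810°, +129.084°.
Eastward gaps between consecutive values (wrapping around): 17.213°, 31.417°, 21.527°, 12.702°, 2.857°, 9.274°, 265.010°.
Largest gap = 265.010° ⇒ minimal covering band is its complement: 360° − 265.010° = 94.990°.
Band runs from +34.094° eastward to +129.084°.

94.990°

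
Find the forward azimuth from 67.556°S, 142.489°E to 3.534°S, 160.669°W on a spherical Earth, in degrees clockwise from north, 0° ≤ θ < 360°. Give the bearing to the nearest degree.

Δλ = -160.669 − 142.489 = -303.158°; wrapped into (−180°, 180°]: 56.842°.
θ = atan2( sin Δλ · cos φ₂ , cos φ₁ · sin φ₂ − sin φ₁ · cos φ₂ · cos Δλ )
  = atan2(0.83557, 0.48103) = 60.072° → normalised to [0°, 360°): 60.072°.

60°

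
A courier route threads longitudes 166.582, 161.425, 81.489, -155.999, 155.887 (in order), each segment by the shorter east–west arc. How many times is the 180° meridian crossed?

2

Leg 1: +166.582° → +161.425°, shortest Δλ = -5.157° (west) — does not cross 180°.
Leg 2: +161.425° → +81.489°, shortest Δλ = -79.936° (west) — does not cross 180°.
Leg 3: +81.489° → -155.999°, shortest Δλ = 122.512° (east) — crosses 180°.
Leg 4: -155.999° → +155.887°, shortest Δλ = -48.114° (west) — crosses 180°.
Total crossings: 2.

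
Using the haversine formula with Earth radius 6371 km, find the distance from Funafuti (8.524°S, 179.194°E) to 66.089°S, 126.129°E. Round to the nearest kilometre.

7549 km

Δλ = 126.129 − 179.194 = -53.065°.
Δφ = -66.089 − -8.524 = -57.565°.
a = sin²(Δφ/2) + cos φ₁ · cos φ₂ · sin²(Δλ/2) = 0.311815.
c = 2·atan2(√a, √(1−a)) = 1.18492 rad → d = 6371·c ≈ 7549.13 km.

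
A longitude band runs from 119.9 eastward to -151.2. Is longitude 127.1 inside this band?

Band width going east from +119.9° to -151.2°: ((-151.2 − 119.9) mod 360) = 88.9°.
Offset of +127.1° east of the west edge: ((127.1 − 119.9) mod 360) = 7.2°.
7.2° ≤ 88.9° ⇒ inside.

Yes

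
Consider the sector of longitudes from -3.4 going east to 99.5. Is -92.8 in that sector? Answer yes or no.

No

Band width going east from -3.4° to +99.5°: ((99.5 − -3.4) mod 360) = 102.9°.
Offset of -92.8° east of the west edge: ((-92.8 − -3.4) mod 360) = 270.6°.
270.6° > 102.9° ⇒ outside.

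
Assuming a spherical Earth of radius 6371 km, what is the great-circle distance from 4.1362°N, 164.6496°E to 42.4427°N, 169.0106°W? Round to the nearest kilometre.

Δλ = -169.0106 − 164.6496 = -333.6602°; wrapped into (−180°, 180°]: 26.3398°.
Δφ = 42.4427 − 4.1362 = 38.3065°.
a = sin²(Δφ/2) + cos φ₁ · cos φ₂ · sin²(Δλ/2) = 0.145855.
c = 2·atan2(√a, √(1−a)) = 0.78372 rad → d = 6371·c ≈ 4993.10 km.

4993 km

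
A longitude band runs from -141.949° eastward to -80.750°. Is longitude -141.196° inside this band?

Yes

Band width going east from -141.949° to -80.750°: ((-80.750 − -141.949) mod 360) = 61.199°.
Offset of -141.196° east of the west edge: ((-141.196 − -141.949) mod 360) = 0.753°.
0.753° ≤ 61.199° ⇒ inside.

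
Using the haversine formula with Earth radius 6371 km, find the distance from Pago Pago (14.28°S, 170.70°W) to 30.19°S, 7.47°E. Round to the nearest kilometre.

15066 km

Δλ = 7.47 − -170.70 = 178.17°.
Δφ = -30.19 − -14.28 = -15.91°.
a = sin²(Δφ/2) + cos φ₁ · cos φ₂ · sin²(Δλ/2) = 0.856595.
c = 2·atan2(√a, √(1−a)) = 2.36484 rad → d = 6371·c ≈ 15066.36 km.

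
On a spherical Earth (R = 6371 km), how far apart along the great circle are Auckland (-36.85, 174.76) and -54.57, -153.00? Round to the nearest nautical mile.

Δλ = -153.00 − 174.76 = -327.76°; wrapped into (−180°, 180°]: 32.24°.
Δφ = -54.57 − -36.85 = -17.72°.
a = sin²(Δφ/2) + cos φ₁ · cos φ₂ · sin²(Δλ/2) = 0.059483.
c = 2·atan2(√a, √(1−a)) = 0.49275 rad → d = 6371·c ≈ 3139.33 km ≈ 1695.10 nmi.

1695 nmi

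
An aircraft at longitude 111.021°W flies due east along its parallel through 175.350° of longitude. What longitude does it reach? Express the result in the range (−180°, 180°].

Start at -111.021°; shift +175.350° → +64.329°.
+64.329° already lies in (−180°, 180°].

64.329°E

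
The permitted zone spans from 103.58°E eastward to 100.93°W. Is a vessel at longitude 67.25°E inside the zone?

Band width going east from +103.58° to -100.93°: ((-100.93 − 103.58) mod 360) = 155.49°.
Offset of +67.25° east of the west edge: ((67.25 − 103.58) mod 360) = 323.67°.
323.67° > 155.49° ⇒ outside.

No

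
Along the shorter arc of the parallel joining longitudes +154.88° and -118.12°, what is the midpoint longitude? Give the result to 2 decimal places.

Signed shortest Δλ from +154.88° to -118.12° is +87.00°.
Midpoint longitude = +154.88° + (+87.00°)/2 = +154.88° + 43.50° = +198.38°.
Normalise into (−180°, 180°]: -161.62°.
(The naïve average (+154.88 + -118.12)/2 = 18.38° is on the wrong side of the globe.)

-161.62°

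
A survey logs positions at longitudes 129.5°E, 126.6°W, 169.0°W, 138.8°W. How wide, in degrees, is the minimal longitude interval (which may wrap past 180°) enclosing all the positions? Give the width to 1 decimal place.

Sort the longitudes: -169.0°, -138.8°, -126.6°, +129.5°.
Eastward gaps between consecutive values (wrapping around): 30.2°, 12.2°, 256.1°, 61.5°.
Largest gap = 256.1° ⇒ minimal covering band is its complement: 360° − 256.1° = 103.9°.
Band runs from +129.5° eastward to -126.6°, crossing the antimeridian.

103.9°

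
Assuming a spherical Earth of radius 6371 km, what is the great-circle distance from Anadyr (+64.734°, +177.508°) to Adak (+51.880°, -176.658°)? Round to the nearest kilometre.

1468 km

Δλ = -176.658 − 177.508 = -354.166°; wrapped into (−180°, 180°]: 5.834°.
Δφ = 51.880 − 64.734 = -12.854°.
a = sin²(Δφ/2) + cos φ₁ · cos φ₂ · sin²(Δλ/2) = 0.013212.
c = 2·atan2(√a, √(1−a)) = 0.23040 rad → d = 6371·c ≈ 1467.87 km.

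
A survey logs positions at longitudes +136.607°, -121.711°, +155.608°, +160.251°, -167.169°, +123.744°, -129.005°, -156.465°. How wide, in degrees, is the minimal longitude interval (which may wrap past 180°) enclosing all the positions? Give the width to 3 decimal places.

114.545°

Sort the longitudes: -167.169°, -156.465°, -129.005°, -121.711°, +123.744°, +136.607°, +155.608°, +160.251°.
Eastward gaps between consecutive values (wrapping around): 10.704°, 27.460°, 7.294°, 245.455°, 12.863°, 19.001°, 4.643°, 32.580°.
Largest gap = 245.455° ⇒ minimal covering band is its complement: 360° − 245.455° = 114.545°.
Band runs from +123.744° eastward to -121.711°, crossing the antimeridian.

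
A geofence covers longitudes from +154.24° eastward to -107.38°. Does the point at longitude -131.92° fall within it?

Yes

Band width going east from +154.24° to -107.38°: ((-107.38 − 154.24) mod 360) = 98.38°.
Offset of -131.92° east of the west edge: ((-131.92 − 154.24) mod 360) = 73.84°.
73.84° ≤ 98.38° ⇒ inside.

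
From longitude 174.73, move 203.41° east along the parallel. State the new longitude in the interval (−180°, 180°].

+18.14°

Start at +174.73°; shift +203.41° → +378.14°.
+378.14° lies outside (−180°, 180°]; subtract 360° → +18.14°.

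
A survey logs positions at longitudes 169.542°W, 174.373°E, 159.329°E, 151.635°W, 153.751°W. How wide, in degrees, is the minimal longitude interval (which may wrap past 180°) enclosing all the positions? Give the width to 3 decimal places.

49.036°

Sort the longitudes: -169.542°, -153.751°, -151.635°, +159.329°, +174.373°.
Eastward gaps between consecutive values (wrapping around): 15.791°, 2.116°, 310.964°, 15.044°, 16.085°.
Largest gap = 310.964° ⇒ minimal covering band is its complement: 360° − 310.964° = 49.036°.
Band runs from +159.329° eastward to -151.635°, crossing the antimeridian.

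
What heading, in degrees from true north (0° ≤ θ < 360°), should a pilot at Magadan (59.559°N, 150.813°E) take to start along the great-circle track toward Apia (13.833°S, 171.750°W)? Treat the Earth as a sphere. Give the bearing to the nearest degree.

Δλ = -171.750 − 150.813 = -322.563°; wrapped into (−180°, 180°]: 37.437°.
θ = atan2( sin Δλ · cos φ₂ , cos φ₁ · sin φ₂ − sin φ₁ · cos φ₂ · cos Δλ )
  = atan2(0.59026, -0.78585) = 143.089° → normalised to [0°, 360°): 143.089°.

143°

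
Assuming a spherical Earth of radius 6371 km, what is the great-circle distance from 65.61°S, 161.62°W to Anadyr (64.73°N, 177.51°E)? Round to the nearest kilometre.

14590 km

Δλ = 177.51 − -161.62 = 339.13°; wrapped into (−180°, 180°]: -20.87°.
Δφ = 64.73 − -65.61 = 130.34°.
a = sin²(Δφ/2) + cos φ₁ · cos φ₂ · sin²(Δλ/2) = 0.829444.
c = 2·atan2(√a, √(1−a)) = 2.29014 rad → d = 6371·c ≈ 14590.45 km.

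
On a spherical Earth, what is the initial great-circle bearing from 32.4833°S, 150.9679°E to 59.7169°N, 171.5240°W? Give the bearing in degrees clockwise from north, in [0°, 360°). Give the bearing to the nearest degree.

18°

Δλ = -171.5240 − 150.9679 = -322.4919°; wrapped into (−180°, 180°]: 37.5081°.
θ = atan2( sin Δλ · cos φ₂ , cos φ₁ · sin φ₂ − sin φ₁ · cos φ₂ · cos Δλ )
  = atan2(0.30704, 0.94328) = 18.030° → normalised to [0°, 360°): 18.030°.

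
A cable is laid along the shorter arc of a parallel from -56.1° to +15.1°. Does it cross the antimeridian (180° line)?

Signed shortest Δλ = ((15.1 − -56.1 + 180) mod 360) − 180 = 71.2°.
Going east by 71.2° from -56.1° reaches +15.1° without touching 180°.

No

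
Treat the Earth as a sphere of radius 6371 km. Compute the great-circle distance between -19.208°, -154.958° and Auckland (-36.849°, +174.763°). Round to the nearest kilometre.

Δλ = 174.763 − -154.958 = 329.721°; wrapped into (−180°, 180°]: -30.279°.
Δφ = -36.849 − -19.208 = -17.641°.
a = sin²(Δφ/2) + cos φ₁ · cos φ₂ · sin²(Δλ/2) = 0.075057.
c = 2·atan2(√a, √(1−a)) = 0.55503 rad → d = 6371·c ≈ 3536.08 km.

3536 km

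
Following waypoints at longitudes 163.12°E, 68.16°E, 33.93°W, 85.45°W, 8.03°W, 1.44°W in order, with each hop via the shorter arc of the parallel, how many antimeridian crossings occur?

Leg 1: +163.12° → +68.16°, shortest Δλ = -94.96° (west) — does not cross 180°.
Leg 2: +68.16° → -33.93°, shortest Δλ = -102.09° (west) — does not cross 180°.
Leg 3: -33.93° → -85.45°, shortest Δλ = -51.52° (west) — does not cross 180°.
Leg 4: -85.45° → -8.03°, shortest Δλ = 77.42° (east) — does not cross 180°.
Leg 5: -8.03° → -1.44°, shortest Δλ = 6.59° (east) — does not cross 180°.
Total crossings: 0.

0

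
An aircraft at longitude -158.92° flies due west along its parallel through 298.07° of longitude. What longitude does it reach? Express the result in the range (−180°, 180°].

Start at -158.92°; shift −298.07° → -456.99°.
-456.99° lies outside (−180°, 180°]; add 360° → -96.99°.

-96.99°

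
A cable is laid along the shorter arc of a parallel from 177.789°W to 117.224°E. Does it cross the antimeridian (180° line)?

Naïve |117.224 − -177.789| = 295.013° > 180°, so the shorter arc goes the other way round — across 180°.
Signed shortest Δλ = ((117.224 − -177.789 + 180) mod 360) − 180 = -64.987°.
Going west by 64.987° from -177.789° passes through 180° before reaching +117.224°.

Yes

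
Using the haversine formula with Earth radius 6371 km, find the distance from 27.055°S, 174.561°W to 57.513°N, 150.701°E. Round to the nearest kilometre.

9948 km

Δλ = 150.701 − -174.561 = 325.262°; wrapped into (−180°, 180°]: -34.738°.
Δφ = 57.513 − -27.055 = 84.568°.
a = sin²(Δφ/2) + cos φ₁ · cos φ₂ · sin²(Δλ/2) = 0.495295.
c = 2·atan2(√a, √(1−a)) = 1.56139 rad → d = 6371·c ≈ 9947.60 km.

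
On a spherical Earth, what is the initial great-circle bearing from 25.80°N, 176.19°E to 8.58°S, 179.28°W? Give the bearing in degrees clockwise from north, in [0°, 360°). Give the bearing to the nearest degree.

172°

Δλ = -179.28 − 176.19 = -355.47°; wrapped into (−180°, 180°]: 4.53°.
θ = atan2( sin Δλ · cos φ₂ , cos φ₁ · sin φ₂ − sin φ₁ · cos φ₂ · cos Δλ )
  = atan2(0.07810, -0.56333) = 172.107° → normalised to [0°, 360°): 172.107°.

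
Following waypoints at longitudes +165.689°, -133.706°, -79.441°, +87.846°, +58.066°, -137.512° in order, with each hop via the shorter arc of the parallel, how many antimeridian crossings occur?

2

Leg 1: +165.689° → -133.706°, shortest Δλ = 60.605° (east) — crosses 180°.
Leg 2: -133.706° → -79.441°, shortest Δλ = 54.265° (east) — does not cross 180°.
Leg 3: -79.441° → +87.846°, shortest Δλ = 167.287° (east) — does not cross 180°.
Leg 4: +87.846° → +58.066°, shortest Δλ = -29.78° (west) — does not cross 180°.
Leg 5: +58.066° → -137.512°, shortest Δλ = 164.422° (east) — crosses 180°.
Total crossings: 2.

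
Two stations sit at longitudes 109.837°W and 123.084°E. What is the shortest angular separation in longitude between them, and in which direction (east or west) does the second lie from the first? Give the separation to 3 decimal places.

127.079° west

Raw difference: 123.084 − -109.837 = 232.921°.
Normalise into (−180°, 180°]: 232.921° − 360° = -127.079°.
Negative ⇒ the second point lies to the west; separation 127.079°.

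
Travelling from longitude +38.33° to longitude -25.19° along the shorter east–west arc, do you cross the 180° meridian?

Signed shortest Δλ = ((-25.19 − 38.33 + 180) mod 360) − 180 = -63.52°.
Going west by 63.52° from +38.33° reaches -25.19° without touching 180°.

No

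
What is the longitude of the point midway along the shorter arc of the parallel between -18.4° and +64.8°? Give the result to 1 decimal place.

Signed shortest Δλ from -18.4° to +64.8° is +83.2°.
Midpoint longitude = -18.4° + (+83.2°)/2 = -18.4° + 41.6° = +23.2°.

+23.2°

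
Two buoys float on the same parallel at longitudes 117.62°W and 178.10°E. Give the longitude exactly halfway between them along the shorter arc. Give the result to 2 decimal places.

Signed shortest Δλ from -117.62° to +178.10° is -64.28°.
Midpoint longitude = -117.62° + (-64.28°)/2 = -117.62° − 32.14° = -149.76°.
(The naïve average (-117.62 + +178.10)/2 = 30.24° is on the wrong side of the globe.)

149.76°W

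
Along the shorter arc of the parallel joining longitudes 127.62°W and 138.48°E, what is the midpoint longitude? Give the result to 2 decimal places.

Signed shortest Δλ from -127.62° to +138.48° is -93.90°.
Midpoint longitude = -127.62° + (-93.90°)/2 = -127.62° − 46.95° = -174.57°.
(The naïve average (-127.62 + +138.48)/2 = 5.43° is on the wrong side of the globe.)

174.57°W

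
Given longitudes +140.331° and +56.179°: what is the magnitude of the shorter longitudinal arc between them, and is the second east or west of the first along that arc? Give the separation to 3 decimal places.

84.152° west

Raw difference: 56.179 − 140.331 = -84.152°.
Normalise into (−180°, 180°]: -84.152° stays -84.152°.
Negative ⇒ the second point lies to the west; separation 84.152°.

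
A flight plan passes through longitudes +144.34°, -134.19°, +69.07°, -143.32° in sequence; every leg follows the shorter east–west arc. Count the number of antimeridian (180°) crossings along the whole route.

3

Leg 1: +144.34° → -134.19°, shortest Δλ = 81.47° (east) — crosses 180°.
Leg 2: -134.19° → +69.07°, shortest Δλ = -156.74° (west) — crosses 180°.
Leg 3: +69.07° → -143.32°, shortest Δλ = 147.61° (east) — crosses 180°.
Total crossings: 3.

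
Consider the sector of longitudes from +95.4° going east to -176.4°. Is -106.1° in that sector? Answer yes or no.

No

Band width going east from +95.4° to -176.4°: ((-176.4 − 95.4) mod 360) = 88.2°.
Offset of -106.1° east of the west edge: ((-106.1 − 95.4) mod 360) = 158.5°.
158.5° > 88.2° ⇒ outside.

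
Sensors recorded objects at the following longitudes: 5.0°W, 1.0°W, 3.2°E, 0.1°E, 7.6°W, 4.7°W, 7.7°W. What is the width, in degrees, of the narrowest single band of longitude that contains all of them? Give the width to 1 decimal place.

Sort the longitudes: -7.7°, -7.6°, -5.0°, -4.7°, -1.0°, +0.1°, +3.2°.
Eastward gaps between consecutive values (wrapping around): 0.1°, 2.6°, 0.3°, 3.7°, 1.1°, 3.1°, 349.1°.
Largest gap = 349.1° ⇒ minimal covering band is its complement: 360° − 349.1° = 10.9°.
Band runs from -7.7° eastward to +3.2°.

10.9°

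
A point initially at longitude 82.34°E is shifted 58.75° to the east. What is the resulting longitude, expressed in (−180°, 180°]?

Start at +82.34°; shift +58.75° → +141.09°.
+141.09° already lies in (−180°, 180°].

141.09°E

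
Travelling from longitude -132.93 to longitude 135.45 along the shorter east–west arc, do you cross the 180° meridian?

Yes

Naïve |135.45 − -132.93| = 268.38° > 180°, so the shorter arc goes the other way round — across 180°.
Signed shortest Δλ = ((135.45 − -132.93 + 180) mod 360) − 180 = -91.62°.
Going west by 91.62° from -132.93° passes through 180° before reaching +135.45°.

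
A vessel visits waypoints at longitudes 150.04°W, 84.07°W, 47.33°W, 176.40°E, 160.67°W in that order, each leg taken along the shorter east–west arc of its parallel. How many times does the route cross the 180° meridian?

Leg 1: -150.04° → -84.07°, shortest Δλ = 65.97° (east) — does not cross 180°.
Leg 2: -84.07° → -47.33°, shortest Δλ = 36.74° (east) — does not cross 180°.
Leg 3: -47.33° → +176.40°, shortest Δλ = -136.27° (west) — crosses 180°.
Leg 4: +176.40° → -160.67°, shortest Δλ = 22.93° (east) — crosses 180°.
Total crossings: 2.

2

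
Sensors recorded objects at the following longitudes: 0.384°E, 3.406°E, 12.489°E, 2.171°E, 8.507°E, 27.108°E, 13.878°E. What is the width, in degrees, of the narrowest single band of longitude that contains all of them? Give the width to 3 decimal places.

26.724°

Sort the longitudes: +0.384°, +2.171°, +3.406°, +8.507°, +12.489°, +13.878°, +27.108°.
Eastward gaps between consecutive values (wrapping around): 1.787°, 1.235°, 5.101°, 3.982°, 1.389°, 13.230°, 333.276°.
Largest gap = 333.276° ⇒ minimal covering band is its complement: 360° − 333.276° = 26.724°.
Band runs from +0.384° eastward to +27.108°.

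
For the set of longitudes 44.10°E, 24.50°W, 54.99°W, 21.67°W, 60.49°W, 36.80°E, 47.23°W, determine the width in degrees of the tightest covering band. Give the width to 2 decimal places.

104.59°

Sort the longitudes: -60.49°, -54.99°, -47.23°, -24.50°, -21.67°, +36.80°, +44.10°.
Eastward gaps between consecutive values (wrapping around): 5.50°, 7.76°, 22.73°, 2.83°, 58.47°, 7.30°, 255.41°.
Largest gap = 255.41° ⇒ minimal covering band is its complement: 360° − 255.41° = 104.59°.
Band runs from -60.49° eastward to +44.10°.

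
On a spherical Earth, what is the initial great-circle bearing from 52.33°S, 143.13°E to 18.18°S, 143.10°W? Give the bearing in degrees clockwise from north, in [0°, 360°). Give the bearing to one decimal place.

Δλ = -143.10 − 143.13 = -286.23°; wrapped into (−180°, 180°]: 73.77°.
θ = atan2( sin Δλ · cos φ₂ , cos φ₁ · sin φ₂ − sin φ₁ · cos φ₂ · cos Δλ )
  = atan2(0.91222, 0.01952) = 88.774° → normalised to [0°, 360°): 88.774°.

88.8°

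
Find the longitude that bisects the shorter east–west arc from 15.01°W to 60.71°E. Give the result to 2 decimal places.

22.85°E

Signed shortest Δλ from -15.01° to +60.71° is +75.72°.
Midpoint longitude = -15.01° + (+75.72°)/2 = -15.01° + 37.86° = +22.85°.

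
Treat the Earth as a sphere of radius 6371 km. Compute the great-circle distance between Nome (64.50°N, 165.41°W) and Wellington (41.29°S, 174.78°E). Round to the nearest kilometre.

Δλ = 174.78 − -165.41 = 340.19°; wrapped into (−180°, 180°]: -19.81°.
Δφ = -41.29 − 64.50 = -105.79°.
a = sin²(Δφ/2) + cos φ₁ · cos φ₂ · sin²(Δλ/2) = 0.645628.
c = 2·atan2(√a, √(1−a)) = 1.86633 rad → d = 6371·c ≈ 11890.42 km.

11890 km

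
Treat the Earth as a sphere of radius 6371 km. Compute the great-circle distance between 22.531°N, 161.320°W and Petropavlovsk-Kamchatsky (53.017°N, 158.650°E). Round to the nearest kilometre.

4779 km

Δλ = 158.650 − -161.320 = 319.970°; wrapped into (−180°, 180°]: -40.030°.
Δφ = 53.017 − 22.531 = 30.486°.
a = sin²(Δφ/2) + cos φ₁ · cos φ₂ · sin²(Δλ/2) = 0.134217.
c = 2·atan2(√a, √(1−a)) = 0.75018 rad → d = 6371·c ≈ 4779.40 km.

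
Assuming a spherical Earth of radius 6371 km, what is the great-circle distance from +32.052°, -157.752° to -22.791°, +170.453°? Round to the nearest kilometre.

Δλ = 170.453 − -157.752 = 328.205°; wrapped into (−180°, 180°]: -31.795°.
Δφ = -22.791 − 32.052 = -54.843°.
a = sin²(Δφ/2) + cos φ₁ · cos φ₂ · sin²(Δλ/2) = 0.270719.
c = 2·atan2(√a, √(1−a)) = 1.09442 rad → d = 6371·c ≈ 6972.55 km.

6973 km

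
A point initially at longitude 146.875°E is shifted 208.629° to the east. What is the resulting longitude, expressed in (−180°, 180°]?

Start at +146.875°; shift +208.629° → +355.504°.
+355.504° lies outside (−180°, 180°]; subtract 360° → -4.496°.

4.496°W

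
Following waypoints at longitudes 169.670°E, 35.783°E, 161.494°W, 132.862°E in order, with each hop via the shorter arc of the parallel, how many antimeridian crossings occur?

Leg 1: +169.670° → +35.783°, shortest Δλ = -133.887° (west) — does not cross 180°.
Leg 2: +35.783° → -161.494°, shortest Δλ = 162.723° (east) — crosses 180°.
Leg 3: -161.494° → +132.862°, shortest Δλ = -65.644° (west) — crosses 180°.
Total crossings: 2.

2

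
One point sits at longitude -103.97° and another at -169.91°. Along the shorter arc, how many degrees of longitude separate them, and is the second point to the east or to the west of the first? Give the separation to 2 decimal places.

65.94° west

Raw difference: -169.91 − -103.97 = -65.94°.
Normalise into (−180°, 180°]: -65.94° stays -65.94°.
Negative ⇒ the second point lies to the west; separation 65.94°.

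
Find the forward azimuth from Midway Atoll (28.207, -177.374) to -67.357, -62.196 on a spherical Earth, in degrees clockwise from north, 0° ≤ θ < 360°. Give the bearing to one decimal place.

154.7°

Δλ = -62.196 − -177.374 = 115.178°.
θ = atan2( sin Δλ · cos φ₂ , cos φ₁ · sin φ₂ − sin φ₁ · cos φ₂ · cos Δλ )
  = atan2(0.34841, -0.73591) = 154.665° → normalised to [0°, 360°): 154.665°.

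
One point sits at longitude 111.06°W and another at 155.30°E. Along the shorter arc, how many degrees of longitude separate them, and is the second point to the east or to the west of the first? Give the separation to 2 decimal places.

Raw difference: 155.30 − -111.06 = 266.36°.
Normalise into (−180°, 180°]: 266.36° − 360° = -93.64°.
Negative ⇒ the second point lies to the west; separation 93.64°.

93.64° west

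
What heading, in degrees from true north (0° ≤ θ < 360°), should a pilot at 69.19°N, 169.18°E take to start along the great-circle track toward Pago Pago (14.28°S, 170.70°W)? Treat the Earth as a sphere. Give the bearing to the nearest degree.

160°

Δλ = -170.70 − 169.18 = -339.88°; wrapped into (−180°, 180°]: 20.12°.
θ = atan2( sin Δλ · cos φ₂ , cos φ₁ · sin φ₂ − sin φ₁ · cos φ₂ · cos Δλ )
  = atan2(0.33336, -0.93823) = 160.440° → normalised to [0°, 360°): 160.440°.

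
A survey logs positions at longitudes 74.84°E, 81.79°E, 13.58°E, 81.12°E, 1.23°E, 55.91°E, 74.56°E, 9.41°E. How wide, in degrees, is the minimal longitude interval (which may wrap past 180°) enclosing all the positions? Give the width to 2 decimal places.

Sort the longitudes: +1.23°, +9.41°, +13.58°, +55.91°, +74.56°, +74.84°, +81.12°, +81.79°.
Eastward gaps between consecutive values (wrapping around): 8.18°, 4.17°, 42.33°, 18.65°, 0.28°, 6.28°, 0.67°, 279.44°.
Largest gap = 279.44° ⇒ minimal covering band is its complement: 360° − 279.44° = 80.56°.
Band runs from +1.23° eastward to +81.79°.

80.56°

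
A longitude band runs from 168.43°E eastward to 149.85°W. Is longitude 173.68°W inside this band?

Band width going east from +168.43° to -149.85°: ((-149.85 − 168.43) mod 360) = 41.72°.
Offset of -173.68° east of the west edge: ((-173.68 − 168.43) mod 360) = 17.89°.
17.89° ≤ 41.72° ⇒ inside.

Yes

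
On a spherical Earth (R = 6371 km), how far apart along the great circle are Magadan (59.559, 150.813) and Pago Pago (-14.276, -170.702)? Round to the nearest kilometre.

8908 km

Δλ = -170.702 − 150.813 = -321.515°; wrapped into (−180°, 180°]: 38.485°.
Δφ = -14.276 − 59.559 = -73.835°.
a = sin²(Δφ/2) + cos φ₁ · cos φ₂ · sin²(Δλ/2) = 0.414128.
c = 2·atan2(√a, √(1−a)) = 1.39820 rad → d = 6371·c ≈ 8907.91 km.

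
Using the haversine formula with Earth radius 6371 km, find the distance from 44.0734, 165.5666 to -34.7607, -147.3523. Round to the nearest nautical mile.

5385 nmi

Δλ = -147.3523 − 165.5666 = -312.9189°; wrapped into (−180°, 180°]: 47.0811°.
Δφ = -34.7607 − 44.0734 = -78.8341°.
a = sin²(Δφ/2) + cos φ₁ · cos φ₂ · sin²(Δλ/2) = 0.497328.
c = 2·atan2(√a, √(1−a)) = 1.56545 rad → d = 6371·c ≈ 9973.50 km ≈ 5385.26 nmi.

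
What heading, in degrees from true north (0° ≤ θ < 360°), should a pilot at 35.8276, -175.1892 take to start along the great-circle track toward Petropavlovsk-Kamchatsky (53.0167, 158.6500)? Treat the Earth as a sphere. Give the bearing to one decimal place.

Δλ = 158.6500 − -175.1892 = 333.8392°; wrapped into (−180°, 180°]: -26.1608°.
θ = atan2( sin Δλ · cos φ₂ , cos φ₁ · sin φ₂ − sin φ₁ · cos φ₂ · cos Δλ )
  = atan2(-0.26523, 0.33160) = -38.655° → normalised to [0°, 360°): 321.345°.

321.3°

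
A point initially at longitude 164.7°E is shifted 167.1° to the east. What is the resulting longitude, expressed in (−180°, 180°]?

28.2°W

Start at +164.7°; shift +167.1° → +331.8°.
+331.8° lies outside (−180°, 180°]; subtract 360° → -28.2°.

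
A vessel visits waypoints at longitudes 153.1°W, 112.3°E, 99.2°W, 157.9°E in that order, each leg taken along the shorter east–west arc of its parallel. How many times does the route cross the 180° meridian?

Leg 1: -153.1° → +112.3°, shortest Δλ = -94.6° (west) — crosses 180°.
Leg 2: +112.3° → -99.2°, shortest Δλ = 148.5° (east) — crosses 180°.
Leg 3: -99.2° → +157.9°, shortest Δλ = -102.9° (west) — crosses 180°.
Total crossings: 3.

3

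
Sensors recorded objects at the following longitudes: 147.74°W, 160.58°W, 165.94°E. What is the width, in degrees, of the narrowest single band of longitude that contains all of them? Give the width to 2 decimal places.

Sort the longitudes: -160.58°, -147.74°, +165.94°.
Eastward gaps between consecutive values (wrapping around): 12.84°, 313.68°, 33.48°.
Largest gap = 313.68° ⇒ minimal covering band is its complement: 360° − 313.68° = 46.32°.
Band runs from +165.94° eastward to -147.74°, crossing the antimeridian.

46.32°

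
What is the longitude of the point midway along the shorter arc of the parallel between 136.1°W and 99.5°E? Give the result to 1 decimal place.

161.7°E

Signed shortest Δλ from -136.1° to +99.5° is -124.4°.
Midpoint longitude = -136.1° + (-124.4°)/2 = -136.1° − 62.2° = -198.3°.
Normalise into (−180°, 180°]: +161.7°.
(The naïve average (-136.1 + +99.5)/2 = -18.3° is on the wrong side of the globe.)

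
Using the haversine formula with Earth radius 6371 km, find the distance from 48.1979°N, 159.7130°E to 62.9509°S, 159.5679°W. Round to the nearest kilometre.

12869 km

Δλ = -159.5679 − 159.7130 = -319.2809°; wrapped into (−180°, 180°]: 40.7191°.
Δφ = -62.9509 − 48.1979 = -111.1488°.
a = sin²(Δφ/2) + cos φ₁ · cos φ₂ · sin²(Δλ/2) = 0.717086.
c = 2·atan2(√a, √(1−a)) = 2.01991 rad → d = 6371·c ≈ 12868.88 km.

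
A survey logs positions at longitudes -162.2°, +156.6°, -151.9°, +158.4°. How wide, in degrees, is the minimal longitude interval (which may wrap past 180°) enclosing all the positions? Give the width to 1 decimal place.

51.5°

Sort the longitudes: -162.2°, -151.9°, +156.6°, +158.4°.
Eastward gaps between consecutive values (wrapping around): 10.3°, 308.5°, 1.8°, 39.4°.
Largest gap = 308.5° ⇒ minimal covering band is its complement: 360° − 308.5° = 51.5°.
Band runs from +156.6° eastward to -151.9°, crossing the antimeridian.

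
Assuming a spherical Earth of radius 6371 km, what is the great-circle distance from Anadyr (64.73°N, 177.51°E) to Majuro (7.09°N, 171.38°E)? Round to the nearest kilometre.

Δλ = 171.38 − 177.51 = -6.13°.
Δφ = 7.09 − 64.73 = -57.64°.
a = sin²(Δφ/2) + cos φ₁ · cos φ₂ · sin²(Δλ/2) = 0.233592.
c = 2·atan2(√a, √(1−a)) = 1.00887 rad → d = 6371·c ≈ 6427.53 km.

6428 km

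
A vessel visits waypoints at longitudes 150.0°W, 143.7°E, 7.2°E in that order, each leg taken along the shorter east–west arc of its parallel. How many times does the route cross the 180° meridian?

Leg 1: -150.0° → +143.7°, shortest Δλ = -66.3° (west) — crosses 180°.
Leg 2: +143.7° → +7.2°, shortest Δλ = -136.5° (west) — does not cross 180°.
Total crossings: 1.

1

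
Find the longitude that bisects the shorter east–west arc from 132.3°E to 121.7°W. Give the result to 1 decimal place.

174.7°W

Signed shortest Δλ from +132.3° to -121.7° is +106.0°.
Midpoint longitude = +132.3° + (+106.0°)/2 = +132.3° + 53.0° = +185.3°.
Normalise into (−180°, 180°]: -174.7°.
(The naïve average (+132.3 + -121.7)/2 = 5.3° is on the wrong side of the globe.)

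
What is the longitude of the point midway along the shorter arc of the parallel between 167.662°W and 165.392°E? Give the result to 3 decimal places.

178.865°E

Signed shortest Δλ from -167.662° to +165.392° is -26.946°.
Midpoint longitude = -167.662° + (-26.946°)/2 = -167.662° − 13.473° = -181.135°.
Normalise into (−180°, 180°]: +178.865°.
(The naïve average (-167.662 + +165.392)/2 = -1.135° is on the wrong side of the globe.)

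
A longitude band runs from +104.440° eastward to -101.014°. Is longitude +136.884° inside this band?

Band width going east from +104.440° to -101.014°: ((-101.014 − 104.440) mod 360) = 154.546°.
Offset of +136.884° east of the west edge: ((136.884 − 104.440) mod 360) = 32.444°.
32.444° ≤ 154.546° ⇒ inside.

Yes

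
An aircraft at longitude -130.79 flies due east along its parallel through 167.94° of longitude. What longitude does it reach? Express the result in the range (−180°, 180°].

+37.15°

Start at -130.79°; shift +167.94° → +37.15°.
+37.15° already lies in (−180°, 180°].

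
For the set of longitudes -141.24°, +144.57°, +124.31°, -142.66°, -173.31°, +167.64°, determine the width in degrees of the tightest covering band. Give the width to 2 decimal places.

Sort the longitudes: -173.31°, -142.66°, -141.24°, +124.31°, +144.57°, +167.64°.
Eastward gaps between consecutive values (wrapping around): 30.65°, 1.42°, 265.55°, 20.26°, 23.07°, 19.05°.
Largest gap = 265.55° ⇒ minimal covering band is its complement: 360° − 265.55° = 94.45°.
Band runs from +124.31° eastward to -141.24°, crossing the antimeridian.

94.45°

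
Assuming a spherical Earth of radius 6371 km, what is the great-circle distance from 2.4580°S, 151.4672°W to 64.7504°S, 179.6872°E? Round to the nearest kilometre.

Δλ = 179.6872 − -151.4672 = 331.1544°; wrapped into (−180°, 180°]: -28.8456°.
Δφ = -64.7504 − -2.4580 = -62.2924°.
a = sin²(Δφ/2) + cos φ₁ · cos φ₂ · sin²(Δλ/2) = 0.293959.
c = 2·atan2(√a, √(1−a)) = 1.14606 rad → d = 6371·c ≈ 7301.54 km.

7302 km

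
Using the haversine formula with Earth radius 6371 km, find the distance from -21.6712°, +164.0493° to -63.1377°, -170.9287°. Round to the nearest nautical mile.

2688 nmi

Δλ = -170.9287 − 164.0493 = -334.9780°; wrapped into (−180°, 180°]: 25.0220°.
Δφ = -63.1377 − -21.6712 = -41.4665°.
a = sin²(Δφ/2) + cos φ₁ · cos φ₂ · sin²(Δλ/2) = 0.145034.
c = 2·atan2(√a, √(1−a)) = 0.78139 rad → d = 6371·c ≈ 4978.26 km ≈ 2688.05 nmi.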